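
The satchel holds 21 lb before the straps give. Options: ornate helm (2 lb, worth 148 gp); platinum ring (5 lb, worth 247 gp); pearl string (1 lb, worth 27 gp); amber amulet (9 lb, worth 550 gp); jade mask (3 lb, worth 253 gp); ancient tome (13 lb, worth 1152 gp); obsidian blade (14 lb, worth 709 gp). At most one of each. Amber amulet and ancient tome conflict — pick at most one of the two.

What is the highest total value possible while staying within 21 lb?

Ranking by ratio (value/lb): ancient tome 88.62, jade mask 84.33, ornate helm 74.00.
Filling by ratio: ornate helm + pearl string + jade mask + ancient tome for 1580, with 2 lb left unused.
Replace ornate helm and pearl string with platinum ring: the trade gains 72 net, giving 1652 at 21 lb.
The closest alternative, ornate helm + pearl string + jade mask + ancient tome, reaches only 1580.

1652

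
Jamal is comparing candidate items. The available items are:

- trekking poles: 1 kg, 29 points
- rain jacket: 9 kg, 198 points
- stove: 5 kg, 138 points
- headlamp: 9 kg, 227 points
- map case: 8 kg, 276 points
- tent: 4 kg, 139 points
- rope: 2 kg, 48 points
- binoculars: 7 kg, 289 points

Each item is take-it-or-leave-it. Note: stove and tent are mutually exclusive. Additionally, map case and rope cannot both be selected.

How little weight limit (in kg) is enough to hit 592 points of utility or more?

16

Need the lightest bundle worth ≥ 592.
trekking poles + map case + binoculars: 594 utility at 16 kg.
No combination under 16 kg hits 592.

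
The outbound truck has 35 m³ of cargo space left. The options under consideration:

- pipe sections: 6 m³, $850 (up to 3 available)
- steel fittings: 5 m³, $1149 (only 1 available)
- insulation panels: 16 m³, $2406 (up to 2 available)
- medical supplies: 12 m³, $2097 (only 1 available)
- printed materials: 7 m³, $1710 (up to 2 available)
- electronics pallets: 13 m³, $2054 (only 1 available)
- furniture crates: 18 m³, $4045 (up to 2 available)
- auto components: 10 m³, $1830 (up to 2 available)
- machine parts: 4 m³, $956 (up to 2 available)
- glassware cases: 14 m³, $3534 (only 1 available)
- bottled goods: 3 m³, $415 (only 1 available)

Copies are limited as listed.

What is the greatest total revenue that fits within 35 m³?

By revenue per m³: glassware cases 252.43, printed materials 244.29, machine parts 239.00 lead.
Best packing: 2×printed materials + machine parts + glassware cases + bottled goods — 35 m³, 8325 total.
No other feasible combination exceeds 8325.

8325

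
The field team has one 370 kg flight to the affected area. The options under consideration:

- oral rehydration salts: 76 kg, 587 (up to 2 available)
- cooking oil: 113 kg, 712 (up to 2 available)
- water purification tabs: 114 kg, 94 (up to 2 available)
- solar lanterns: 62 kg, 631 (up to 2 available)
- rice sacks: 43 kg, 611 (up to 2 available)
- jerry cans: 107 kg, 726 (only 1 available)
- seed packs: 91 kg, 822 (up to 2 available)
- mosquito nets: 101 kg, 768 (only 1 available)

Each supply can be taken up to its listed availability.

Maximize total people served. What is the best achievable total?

3658

Greedy by ratio would take 2×solar lanterns + 2×rice sacks + seed packs: 301 kg used, total 3306.
Replace seed packs with 2×oral rehydration salts: the trade gains 352 net, giving 3658 at 362 kg.
The spare 8 kg is too small for any remaining supply, and no exchange beats 3658.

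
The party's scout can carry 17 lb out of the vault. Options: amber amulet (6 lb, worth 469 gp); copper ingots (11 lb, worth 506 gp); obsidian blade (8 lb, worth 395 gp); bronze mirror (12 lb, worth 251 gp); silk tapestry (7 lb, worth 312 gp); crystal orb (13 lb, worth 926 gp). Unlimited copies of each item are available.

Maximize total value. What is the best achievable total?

975

Ranking by ratio (value/lb): amber amulet 78.17, crystal orb 71.23, obsidian blade 49.38.
A density-first pass picks 2×amber amulet — 938 at 12 lb.
Dropping amber amulet frees 6 lb; slotting in copper ingots (11 lb) lifts the total to 975 at 17 lb.
That's the maximum — no swap from here does better than 975.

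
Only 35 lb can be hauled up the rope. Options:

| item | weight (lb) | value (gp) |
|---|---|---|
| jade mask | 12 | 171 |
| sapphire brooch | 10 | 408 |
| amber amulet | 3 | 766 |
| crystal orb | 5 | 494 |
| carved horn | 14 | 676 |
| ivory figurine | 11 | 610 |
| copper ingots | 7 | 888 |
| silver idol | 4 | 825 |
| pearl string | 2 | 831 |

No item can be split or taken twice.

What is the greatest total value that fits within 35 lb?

A density-first pass picks amber amulet + crystal orb + ivory figurine + copper ingots + silver idol + pearl string — 4414 at 32 lb.
Dropping ivory figurine frees 11 lb; slotting in carved horn (14 lb) lifts the total to 4480 at 35 lb.
Nothing else within 35 lb beats 4480.

4480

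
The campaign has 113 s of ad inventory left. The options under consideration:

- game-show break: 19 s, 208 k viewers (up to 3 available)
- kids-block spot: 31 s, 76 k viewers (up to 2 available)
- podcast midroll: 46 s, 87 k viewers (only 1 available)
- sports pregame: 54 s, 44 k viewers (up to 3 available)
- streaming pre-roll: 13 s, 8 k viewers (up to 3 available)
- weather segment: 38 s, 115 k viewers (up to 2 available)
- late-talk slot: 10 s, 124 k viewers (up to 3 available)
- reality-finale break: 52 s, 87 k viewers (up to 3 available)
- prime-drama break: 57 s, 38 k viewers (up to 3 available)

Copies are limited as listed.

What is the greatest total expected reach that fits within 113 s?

1012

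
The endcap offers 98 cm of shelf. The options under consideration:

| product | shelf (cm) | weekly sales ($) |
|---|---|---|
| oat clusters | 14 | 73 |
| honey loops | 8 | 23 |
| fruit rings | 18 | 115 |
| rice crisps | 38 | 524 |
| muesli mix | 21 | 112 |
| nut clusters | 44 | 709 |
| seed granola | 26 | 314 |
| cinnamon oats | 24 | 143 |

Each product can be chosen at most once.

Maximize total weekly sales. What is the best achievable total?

Ranking by ratio (weekly sales/cm): nut clusters 16.11, rice crisps 13.79, seed granola 12.08, fruit rings 6.39.
Best packing: oat clusters + rice crisps + nut clusters — 96 cm, 1306 total.
The closest alternative, honey loops + rice crisps + nut clusters, reaches only 1256.

1306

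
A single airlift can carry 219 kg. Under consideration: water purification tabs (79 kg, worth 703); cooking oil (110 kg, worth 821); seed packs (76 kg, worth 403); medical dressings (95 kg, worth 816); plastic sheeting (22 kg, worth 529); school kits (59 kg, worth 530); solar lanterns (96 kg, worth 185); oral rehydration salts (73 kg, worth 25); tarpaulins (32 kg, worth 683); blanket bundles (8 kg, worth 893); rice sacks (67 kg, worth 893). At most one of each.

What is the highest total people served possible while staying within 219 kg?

3701

Taking the top-ratio supplies first gives plastic sheeting + school kits + tarpaulins + blanket bundles + rice sacks for 3528 (188 kg).
Dropping school kits frees 59 kg; slotting in water purification tabs (79 kg) lifts the total to 3701 at 208 kg.
Runner-up plastic sheeting + school kits + tarpaulins + blanket bundles + rice sacks tops out at 3528.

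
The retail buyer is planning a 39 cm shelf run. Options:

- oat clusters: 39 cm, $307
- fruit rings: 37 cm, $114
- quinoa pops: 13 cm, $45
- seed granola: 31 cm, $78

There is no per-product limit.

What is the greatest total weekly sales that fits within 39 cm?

307

Ranking by ratio (weekly sales/cm): oat clusters 7.87, quinoa pops 3.46, fruit rings 3.08.
Best packing: oat clusters — 39 cm, 307 total.
Nothing else within 39 cm beats 307.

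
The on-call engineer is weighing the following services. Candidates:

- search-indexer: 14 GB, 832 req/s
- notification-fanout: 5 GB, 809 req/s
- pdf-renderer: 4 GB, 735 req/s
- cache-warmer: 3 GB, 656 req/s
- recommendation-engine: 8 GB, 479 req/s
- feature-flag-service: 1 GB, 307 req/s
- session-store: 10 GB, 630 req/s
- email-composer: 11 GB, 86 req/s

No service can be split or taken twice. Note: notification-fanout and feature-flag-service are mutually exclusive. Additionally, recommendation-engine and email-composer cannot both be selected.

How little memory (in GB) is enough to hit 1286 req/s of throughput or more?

7

Minimise GB subject to total throughput ≥ 1286.
Taking pdf-renderer + cache-warmer gives 1391 (≥ 1286) for 7 GB.
No combination under 7 GB hits 1286.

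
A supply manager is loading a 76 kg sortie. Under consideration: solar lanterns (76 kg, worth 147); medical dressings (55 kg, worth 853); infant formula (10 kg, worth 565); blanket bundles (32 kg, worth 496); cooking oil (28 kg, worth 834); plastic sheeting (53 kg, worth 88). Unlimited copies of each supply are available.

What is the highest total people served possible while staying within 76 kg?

Best packing: 7×infant formula — 70 kg, 3955 total.
Nothing else within 76 kg beats 3955.

3955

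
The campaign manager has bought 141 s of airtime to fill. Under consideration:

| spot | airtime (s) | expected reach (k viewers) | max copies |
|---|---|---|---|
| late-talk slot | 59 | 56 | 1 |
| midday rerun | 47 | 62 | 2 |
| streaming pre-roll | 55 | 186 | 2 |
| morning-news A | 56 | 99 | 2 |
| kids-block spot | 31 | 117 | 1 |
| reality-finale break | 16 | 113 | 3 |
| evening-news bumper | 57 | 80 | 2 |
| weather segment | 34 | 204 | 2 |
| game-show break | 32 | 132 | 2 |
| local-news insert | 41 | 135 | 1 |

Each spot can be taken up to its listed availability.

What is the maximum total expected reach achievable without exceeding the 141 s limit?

A density-first pass picks 3×reality-finale break + 2×weather segment — 747 at 116 s.
The 16 s tied up in reality-finale break is better spent on local-news insert — total rises to 769 (141 s).
Nothing else within 141 s beats 769.

769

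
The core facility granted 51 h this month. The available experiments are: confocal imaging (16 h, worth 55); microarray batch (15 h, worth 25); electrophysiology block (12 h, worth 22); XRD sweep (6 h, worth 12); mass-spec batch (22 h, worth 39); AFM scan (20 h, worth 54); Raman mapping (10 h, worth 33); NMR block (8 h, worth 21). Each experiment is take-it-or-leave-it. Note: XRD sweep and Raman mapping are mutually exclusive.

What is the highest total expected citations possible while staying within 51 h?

142

Taking confocal imaging + AFM scan + Raman mapping: 46 h used, 142 in expected citations.
No other feasible combination exceeds 142.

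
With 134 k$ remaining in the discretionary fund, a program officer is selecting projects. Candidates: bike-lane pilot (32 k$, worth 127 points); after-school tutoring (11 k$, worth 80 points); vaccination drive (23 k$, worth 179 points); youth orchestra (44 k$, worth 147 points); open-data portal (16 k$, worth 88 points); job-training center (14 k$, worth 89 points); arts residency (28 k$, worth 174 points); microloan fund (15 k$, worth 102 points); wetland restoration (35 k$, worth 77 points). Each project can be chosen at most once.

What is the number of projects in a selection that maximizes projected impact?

The maximum projected impact within 134 k$ is 759.
One optimal bundle: bike-lane pilot + vaccination drive + open-data portal + job-training center + arts residency + microloan fund (128 k$).
Any selection reaching 759 contains exactly 6 projects.

6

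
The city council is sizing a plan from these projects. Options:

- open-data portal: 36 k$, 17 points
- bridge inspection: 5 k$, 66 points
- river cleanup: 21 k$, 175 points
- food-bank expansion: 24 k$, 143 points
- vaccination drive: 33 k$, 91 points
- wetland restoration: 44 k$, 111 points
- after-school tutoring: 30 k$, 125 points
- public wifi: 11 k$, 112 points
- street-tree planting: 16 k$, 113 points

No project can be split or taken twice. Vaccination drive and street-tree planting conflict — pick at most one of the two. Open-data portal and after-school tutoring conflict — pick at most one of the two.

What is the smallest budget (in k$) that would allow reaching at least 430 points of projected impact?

53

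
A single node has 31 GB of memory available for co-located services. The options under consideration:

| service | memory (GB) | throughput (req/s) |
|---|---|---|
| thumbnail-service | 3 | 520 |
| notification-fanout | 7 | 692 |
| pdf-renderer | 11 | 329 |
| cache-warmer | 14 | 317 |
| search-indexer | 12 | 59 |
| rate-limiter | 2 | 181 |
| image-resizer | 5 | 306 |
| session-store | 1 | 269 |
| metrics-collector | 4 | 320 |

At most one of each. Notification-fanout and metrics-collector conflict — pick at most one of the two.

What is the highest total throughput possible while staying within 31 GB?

Thumbnail-service + notification-fanout + pdf-renderer + rate-limiter + image-resizer + session-store uses 29 of the 31 GB and totals 2297.
Next best is thumbnail-service + notification-fanout + pdf-renderer + image-resizer + session-store at 2116 (27 GB) — short by 181.

2297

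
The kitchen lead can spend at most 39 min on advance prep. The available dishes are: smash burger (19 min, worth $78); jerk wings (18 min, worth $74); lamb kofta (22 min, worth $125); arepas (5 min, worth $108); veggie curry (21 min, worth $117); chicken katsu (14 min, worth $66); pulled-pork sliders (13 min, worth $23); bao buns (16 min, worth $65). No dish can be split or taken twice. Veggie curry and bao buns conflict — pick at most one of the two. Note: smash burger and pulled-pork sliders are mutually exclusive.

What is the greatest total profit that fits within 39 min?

252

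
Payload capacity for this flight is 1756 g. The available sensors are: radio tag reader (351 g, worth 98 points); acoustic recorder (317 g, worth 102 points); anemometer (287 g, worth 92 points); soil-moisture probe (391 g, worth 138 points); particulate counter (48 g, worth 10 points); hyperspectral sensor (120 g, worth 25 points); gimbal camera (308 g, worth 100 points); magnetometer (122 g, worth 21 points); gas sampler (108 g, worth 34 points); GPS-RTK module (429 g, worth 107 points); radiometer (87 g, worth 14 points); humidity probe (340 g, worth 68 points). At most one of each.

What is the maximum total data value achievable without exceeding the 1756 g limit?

544

Ranking by ratio (data value/g): soil-moisture probe 0.35, gimbal camera 0.32, acoustic recorder 0.32, anemometer 0.32.
Taking the top-ratio sensors first gives acoustic recorder + anemometer + soil-moisture probe + particulate counter + hyperspectral sensor + gimbal camera + magnetometer + gas sampler for 522 (1701 g).
A better packing is radio tag reader + acoustic recorder + anemometer + soil-moisture probe + gimbal camera + radiometer: 1741 g, total 544.
Runner-up radio tag reader + acoustic recorder + anemometer + soil-moisture probe + particulate counter + gimbal camera tops out at 540.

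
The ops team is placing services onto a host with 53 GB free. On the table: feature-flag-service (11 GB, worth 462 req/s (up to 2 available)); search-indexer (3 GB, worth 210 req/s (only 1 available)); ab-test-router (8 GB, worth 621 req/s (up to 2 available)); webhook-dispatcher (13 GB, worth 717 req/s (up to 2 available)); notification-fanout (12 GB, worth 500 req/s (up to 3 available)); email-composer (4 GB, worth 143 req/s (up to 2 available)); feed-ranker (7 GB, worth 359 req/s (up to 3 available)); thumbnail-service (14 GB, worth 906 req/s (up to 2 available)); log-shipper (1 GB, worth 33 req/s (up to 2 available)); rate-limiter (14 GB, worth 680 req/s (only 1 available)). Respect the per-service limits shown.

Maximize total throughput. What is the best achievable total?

Density check — ab-test-router 77.62, search-indexer 70.00, thumbnail-service 64.71, webhook-dispatcher 55.15 are the best per GB.
Taking the top-ratio services first gives search-indexer + 2×ab-test-router + email-composer + 2×thumbnail-service + 2×log-shipper for 3473 (53 GB).
Dropping search-indexer and email-composer frees 7 GB; slotting in feed-ranker (7 GB) lifts the total to 3479 at 53 GB.
No other feasible combination exceeds 3479.

3479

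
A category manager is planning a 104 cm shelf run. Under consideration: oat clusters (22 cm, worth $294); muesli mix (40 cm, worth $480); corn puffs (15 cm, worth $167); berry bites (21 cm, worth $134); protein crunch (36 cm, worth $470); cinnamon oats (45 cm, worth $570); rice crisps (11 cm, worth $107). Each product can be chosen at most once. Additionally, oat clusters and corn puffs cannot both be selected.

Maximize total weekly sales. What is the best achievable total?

1334

By weekly sales per cm: oat clusters 13.36, protein crunch 13.06, cinnamon oats 12.67, muesli mix 12.00 lead.
The ratio ordering already packs tightly: oat clusters + protein crunch + cinnamon oats, 103 cm, 1334.
Runner-up oat clusters + muesli mix + protein crunch tops out at 1244.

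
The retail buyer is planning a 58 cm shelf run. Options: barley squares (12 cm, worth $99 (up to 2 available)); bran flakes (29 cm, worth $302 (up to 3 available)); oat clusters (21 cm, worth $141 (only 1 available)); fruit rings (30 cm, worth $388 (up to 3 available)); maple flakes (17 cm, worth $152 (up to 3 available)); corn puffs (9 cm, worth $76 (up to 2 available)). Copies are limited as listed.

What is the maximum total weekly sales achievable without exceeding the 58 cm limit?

By weekly sales per cm: fruit rings 12.93, bran flakes 10.41, maple flakes 8.94 lead.
Best packing: fruit rings + maple flakes + corn puffs — 56 cm, 616 total.
The spare 2 cm is too small for any remaining product, and no exchange beats 616.

616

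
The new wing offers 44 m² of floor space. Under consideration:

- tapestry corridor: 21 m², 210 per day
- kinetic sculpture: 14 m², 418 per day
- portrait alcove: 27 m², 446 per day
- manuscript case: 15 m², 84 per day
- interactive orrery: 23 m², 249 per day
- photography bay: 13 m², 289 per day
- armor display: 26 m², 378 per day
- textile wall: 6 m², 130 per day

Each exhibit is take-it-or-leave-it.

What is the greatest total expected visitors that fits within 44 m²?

864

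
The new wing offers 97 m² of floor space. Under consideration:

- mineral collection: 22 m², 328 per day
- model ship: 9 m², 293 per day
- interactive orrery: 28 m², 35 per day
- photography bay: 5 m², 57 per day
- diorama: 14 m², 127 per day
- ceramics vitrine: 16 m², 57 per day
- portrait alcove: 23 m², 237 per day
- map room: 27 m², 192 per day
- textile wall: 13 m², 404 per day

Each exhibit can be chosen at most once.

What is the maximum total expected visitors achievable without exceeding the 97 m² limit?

By expected visitors per m²: model ship 32.56, textile wall 31.08, mineral collection 14.91, photography bay 11.40 lead.
Taking the top-ratio exhibits first gives mineral collection + model ship + photography bay + diorama + portrait alcove + textile wall for 1446 (86 m²).
Replace photography bay and diorama with map room: the trade gains 8 net, giving 1454 at 94 m².
The closest alternative, mineral collection + model ship + photography bay + diorama + portrait alcove + textile wall, reaches only 1446.

1454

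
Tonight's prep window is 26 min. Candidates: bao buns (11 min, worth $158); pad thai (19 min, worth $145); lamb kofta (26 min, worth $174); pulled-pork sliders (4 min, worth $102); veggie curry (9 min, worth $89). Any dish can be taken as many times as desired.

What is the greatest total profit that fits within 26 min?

612

Ranking by ratio (profit/min): pulled-pork sliders 25.50, bao buns 14.36, veggie curry 9.89, pad thai 7.63.
The ratio ordering already packs tightly: 6×pulled-pork sliders, 24 min, 612.
The spare 2 min is too small for any remaining dish, and no exchange beats 612.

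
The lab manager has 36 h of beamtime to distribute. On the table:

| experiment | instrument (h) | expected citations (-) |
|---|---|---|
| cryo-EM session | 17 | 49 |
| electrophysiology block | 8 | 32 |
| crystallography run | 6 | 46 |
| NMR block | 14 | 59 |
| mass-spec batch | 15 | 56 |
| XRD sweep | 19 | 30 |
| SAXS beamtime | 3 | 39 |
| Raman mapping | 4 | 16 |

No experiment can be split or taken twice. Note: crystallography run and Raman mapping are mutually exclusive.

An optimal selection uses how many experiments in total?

The maximum expected citations within 36 h is 176.
electrophysiology block + crystallography run + NMR block + SAXS beamtime hits 176 at 31 h.
All optima have 4 experiments.

4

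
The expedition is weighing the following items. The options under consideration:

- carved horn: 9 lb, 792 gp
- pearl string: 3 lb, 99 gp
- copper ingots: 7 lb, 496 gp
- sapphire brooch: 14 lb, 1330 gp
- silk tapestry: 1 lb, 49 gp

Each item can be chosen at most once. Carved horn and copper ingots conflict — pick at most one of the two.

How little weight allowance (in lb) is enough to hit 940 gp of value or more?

13

Need the lightest bundle worth ≥ 940.
carved horn + pearl string + silk tapestry: 940 value at 13 lb.
No combination under 13 lb hits 940.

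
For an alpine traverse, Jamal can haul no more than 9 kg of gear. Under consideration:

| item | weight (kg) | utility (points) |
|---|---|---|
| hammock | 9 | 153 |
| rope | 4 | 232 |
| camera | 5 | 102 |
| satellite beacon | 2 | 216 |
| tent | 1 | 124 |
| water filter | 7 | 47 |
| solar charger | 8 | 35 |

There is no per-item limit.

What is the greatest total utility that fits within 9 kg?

1116

Density check — tent 124.00, satellite beacon 108.00, rope 58.00, camera 20.40 are the best per kg.
9×tent uses 9 of the 9 kg and totals 1116.
Every other selection either busts 9 kg or fails to beat 1116.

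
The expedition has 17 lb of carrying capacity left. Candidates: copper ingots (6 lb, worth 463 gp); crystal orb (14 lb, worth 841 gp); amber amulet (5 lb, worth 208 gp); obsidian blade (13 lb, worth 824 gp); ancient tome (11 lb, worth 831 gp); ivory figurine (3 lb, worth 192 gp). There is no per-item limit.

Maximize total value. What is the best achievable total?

1294

The ratio heuristic lands on 2×copper ingots + ivory figurine (1118) but leaves 2 lb idle.
The 9 lb tied up in copper ingots and ivory figurine is better spent on ancient tome — total rises to 1294 (17 lb).
That's the maximum — no swap from here does better than 1294.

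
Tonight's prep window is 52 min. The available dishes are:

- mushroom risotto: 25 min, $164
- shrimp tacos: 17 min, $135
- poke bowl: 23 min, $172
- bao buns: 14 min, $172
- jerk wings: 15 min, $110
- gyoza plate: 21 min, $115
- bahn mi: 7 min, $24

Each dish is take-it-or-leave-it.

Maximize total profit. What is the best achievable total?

454

Taking the top-ratio dishes first gives shrimp tacos + bao buns + jerk wings for 417 (46 min).
Replace shrimp tacos with poke bowl: the trade gains 37 net, giving 454 at 52 min.
An exhaustive check of the 128 subsets confirms 454.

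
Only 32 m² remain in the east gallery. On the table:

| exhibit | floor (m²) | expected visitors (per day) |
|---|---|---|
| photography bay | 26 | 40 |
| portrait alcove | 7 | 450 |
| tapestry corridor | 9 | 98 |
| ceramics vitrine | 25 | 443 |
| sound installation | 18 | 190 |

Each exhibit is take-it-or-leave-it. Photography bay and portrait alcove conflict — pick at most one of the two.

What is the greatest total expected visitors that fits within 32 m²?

893

The ratio ordering already packs tightly: portrait alcove + ceramics vitrine, 32 m², 893.
No other feasible combination exceeds 893.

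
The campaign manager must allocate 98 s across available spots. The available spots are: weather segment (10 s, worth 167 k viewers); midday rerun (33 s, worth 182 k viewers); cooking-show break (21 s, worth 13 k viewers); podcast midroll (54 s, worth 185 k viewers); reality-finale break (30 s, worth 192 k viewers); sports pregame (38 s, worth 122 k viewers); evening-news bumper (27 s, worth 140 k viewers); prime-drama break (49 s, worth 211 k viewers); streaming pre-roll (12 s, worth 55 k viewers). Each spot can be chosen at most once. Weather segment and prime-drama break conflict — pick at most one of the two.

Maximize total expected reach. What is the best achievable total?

Weather segment + midday rerun + reality-finale break + streaming pre-roll uses 85 of the 98 s and totals 596.
Next best is weather segment + midday rerun + cooking-show break + reality-finale break at 554 (94 s) — short by 42.

596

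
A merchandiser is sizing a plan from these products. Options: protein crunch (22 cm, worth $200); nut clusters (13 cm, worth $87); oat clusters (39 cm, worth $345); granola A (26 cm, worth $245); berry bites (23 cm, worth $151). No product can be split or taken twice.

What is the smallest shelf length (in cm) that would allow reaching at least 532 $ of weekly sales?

61

Minimise cm subject to total weekly sales ≥ 532.
protein crunch + oat clusters: 545 weekly sales at 61 cm.
Below 61 cm the best achievable stays under 532.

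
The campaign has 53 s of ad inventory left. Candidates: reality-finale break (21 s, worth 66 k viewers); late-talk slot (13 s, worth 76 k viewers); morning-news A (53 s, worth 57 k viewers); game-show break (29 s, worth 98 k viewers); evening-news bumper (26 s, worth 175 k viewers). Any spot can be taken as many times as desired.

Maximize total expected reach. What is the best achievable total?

350

Taking 2×evening-news bumper: 52 s used, 350 in expected reach.
Every other selection either busts 53 s or fails to beat 350.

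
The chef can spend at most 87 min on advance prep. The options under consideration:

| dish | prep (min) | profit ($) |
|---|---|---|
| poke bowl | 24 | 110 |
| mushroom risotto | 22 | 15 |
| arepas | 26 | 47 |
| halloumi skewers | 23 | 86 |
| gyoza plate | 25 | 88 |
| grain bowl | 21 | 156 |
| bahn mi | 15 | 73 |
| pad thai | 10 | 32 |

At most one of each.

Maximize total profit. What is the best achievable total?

427

Ranking by ratio (profit/min): grain bowl 7.43, bahn mi 4.87, poke bowl 4.58, halloumi skewers 3.74.
A density-first pass picks poke bowl + halloumi skewers + grain bowl + bahn mi — 425 at 83 min.
Replace halloumi skewers with gyoza plate: the trade gains 2 net, giving 427 at 85 min.
The closest alternative, poke bowl + halloumi skewers + grain bowl + bahn mi, reaches only 425.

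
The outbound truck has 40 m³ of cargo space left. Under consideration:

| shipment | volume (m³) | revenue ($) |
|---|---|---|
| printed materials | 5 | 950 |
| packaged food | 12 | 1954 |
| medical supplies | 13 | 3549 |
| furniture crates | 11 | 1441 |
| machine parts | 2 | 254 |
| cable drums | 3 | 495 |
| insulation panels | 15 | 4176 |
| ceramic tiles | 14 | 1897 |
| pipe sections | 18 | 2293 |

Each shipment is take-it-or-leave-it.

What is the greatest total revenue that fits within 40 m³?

Ranking by ratio (revenue/m³): insulation panels 278.40, medical supplies 273.00, printed materials 190.00, cable drums 165.00.
A density-first pass picks printed materials + medical supplies + machine parts + cable drums + insulation panels — 9424 at 38 m³.
The 10 m³ tied up in printed materials and machine parts and cable drums is better spent on packaged food — total rises to 9679 (40 m³).
Runner-up printed materials + medical supplies + machine parts + cable drums + insulation panels tops out at 9424.

9679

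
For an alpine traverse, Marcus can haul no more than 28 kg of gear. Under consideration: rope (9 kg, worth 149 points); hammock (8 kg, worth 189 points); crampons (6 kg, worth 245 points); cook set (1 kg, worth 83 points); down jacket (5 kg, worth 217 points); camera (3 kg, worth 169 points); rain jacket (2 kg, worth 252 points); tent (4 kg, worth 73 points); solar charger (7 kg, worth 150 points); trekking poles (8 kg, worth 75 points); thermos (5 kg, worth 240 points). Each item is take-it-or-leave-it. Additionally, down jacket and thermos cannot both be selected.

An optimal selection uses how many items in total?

Best achievable utility is 1212.
One optimal bundle: crampons + cook set + camera + rain jacket + tent + solar charger + thermos (28 kg).
All optima have 7 items.

7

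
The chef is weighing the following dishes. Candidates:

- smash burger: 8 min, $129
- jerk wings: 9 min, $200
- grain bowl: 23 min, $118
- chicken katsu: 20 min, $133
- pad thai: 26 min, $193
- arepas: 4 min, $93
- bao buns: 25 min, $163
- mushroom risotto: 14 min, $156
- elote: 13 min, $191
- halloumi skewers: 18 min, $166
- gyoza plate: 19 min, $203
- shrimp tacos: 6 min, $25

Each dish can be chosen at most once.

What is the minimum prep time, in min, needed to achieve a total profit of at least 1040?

Look for the lowest-prep combination reaching 1040.
Taking smash burger + jerk wings + mushroom risotto + elote + halloumi skewers + gyoza plate gives 1045 (≥ 1040) for 81 min.
Any bundle with less than 81 min falls short of 1040.

81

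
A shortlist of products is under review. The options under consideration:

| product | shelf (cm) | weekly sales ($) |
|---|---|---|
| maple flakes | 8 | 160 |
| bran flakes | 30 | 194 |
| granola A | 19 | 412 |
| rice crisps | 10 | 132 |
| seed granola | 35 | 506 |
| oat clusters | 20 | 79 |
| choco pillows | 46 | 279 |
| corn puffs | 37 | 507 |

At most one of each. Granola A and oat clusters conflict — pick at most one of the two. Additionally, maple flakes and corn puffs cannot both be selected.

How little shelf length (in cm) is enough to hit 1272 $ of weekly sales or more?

91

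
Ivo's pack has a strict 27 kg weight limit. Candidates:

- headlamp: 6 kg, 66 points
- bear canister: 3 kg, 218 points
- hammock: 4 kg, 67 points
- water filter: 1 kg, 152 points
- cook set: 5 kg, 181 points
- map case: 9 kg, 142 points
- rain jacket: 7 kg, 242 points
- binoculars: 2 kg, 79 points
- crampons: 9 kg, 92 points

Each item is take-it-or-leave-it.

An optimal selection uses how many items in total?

Optimal total is 1014.
One optimal bundle: bear canister + water filter + cook set + map case + rain jacket + binoculars (27 kg).
Any selection reaching 1014 contains exactly 6 items.

6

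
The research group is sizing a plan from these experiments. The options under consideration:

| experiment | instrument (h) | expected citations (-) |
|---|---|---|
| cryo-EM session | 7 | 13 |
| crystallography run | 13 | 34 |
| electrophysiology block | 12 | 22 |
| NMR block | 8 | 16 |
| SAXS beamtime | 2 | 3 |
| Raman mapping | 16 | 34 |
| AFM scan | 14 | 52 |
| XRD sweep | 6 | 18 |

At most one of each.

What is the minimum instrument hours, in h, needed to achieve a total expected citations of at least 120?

Minimise h subject to total expected citations ≥ 120.
crystallography run + NMR block + AFM scan + XRD sweep reaches 120 using 41 h.
No combination under 41 h hits 120.

41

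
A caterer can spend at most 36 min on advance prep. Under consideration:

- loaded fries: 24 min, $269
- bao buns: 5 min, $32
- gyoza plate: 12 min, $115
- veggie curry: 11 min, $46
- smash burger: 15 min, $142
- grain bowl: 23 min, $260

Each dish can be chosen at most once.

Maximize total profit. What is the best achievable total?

384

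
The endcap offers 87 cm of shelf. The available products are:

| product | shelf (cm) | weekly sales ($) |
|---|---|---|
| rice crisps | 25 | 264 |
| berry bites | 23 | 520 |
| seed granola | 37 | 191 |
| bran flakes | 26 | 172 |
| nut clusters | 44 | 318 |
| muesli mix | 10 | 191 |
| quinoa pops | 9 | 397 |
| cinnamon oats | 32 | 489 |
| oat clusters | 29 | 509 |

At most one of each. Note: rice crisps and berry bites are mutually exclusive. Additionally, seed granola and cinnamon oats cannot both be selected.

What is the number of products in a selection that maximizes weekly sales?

The maximum weekly sales within 87 cm is 1617.
One optimal bundle: berry bites + muesli mix + quinoa pops + oat clusters (71 cm).
All optima have 4 products.

4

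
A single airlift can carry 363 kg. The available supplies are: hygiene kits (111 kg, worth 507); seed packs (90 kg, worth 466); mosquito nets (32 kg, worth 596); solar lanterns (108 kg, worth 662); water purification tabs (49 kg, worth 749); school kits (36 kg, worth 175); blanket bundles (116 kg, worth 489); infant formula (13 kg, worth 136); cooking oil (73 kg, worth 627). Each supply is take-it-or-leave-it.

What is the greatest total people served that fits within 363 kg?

Filling by ratio: mosquito nets + solar lanterns + water purification tabs + school kits + infant formula + cooking oil for 2945, with 52 kg left unused.
The 49 kg tied up in school kits and infant formula is better spent on seed packs — total rises to 3100 (352 kg).
No other feasible combination exceeds 3100.

3100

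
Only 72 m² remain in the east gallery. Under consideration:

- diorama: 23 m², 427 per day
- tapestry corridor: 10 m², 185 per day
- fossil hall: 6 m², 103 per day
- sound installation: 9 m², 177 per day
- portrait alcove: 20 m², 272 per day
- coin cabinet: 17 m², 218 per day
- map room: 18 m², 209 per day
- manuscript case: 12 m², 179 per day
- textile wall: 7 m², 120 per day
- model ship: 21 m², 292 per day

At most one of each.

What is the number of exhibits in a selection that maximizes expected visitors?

The maximum expected visitors within 72 m² is 1230.
For example diorama + tapestry corridor + fossil hall + sound installation + coin cabinet + textile wall achieves it, using 72 m².
All optima have 6 exhibits.

6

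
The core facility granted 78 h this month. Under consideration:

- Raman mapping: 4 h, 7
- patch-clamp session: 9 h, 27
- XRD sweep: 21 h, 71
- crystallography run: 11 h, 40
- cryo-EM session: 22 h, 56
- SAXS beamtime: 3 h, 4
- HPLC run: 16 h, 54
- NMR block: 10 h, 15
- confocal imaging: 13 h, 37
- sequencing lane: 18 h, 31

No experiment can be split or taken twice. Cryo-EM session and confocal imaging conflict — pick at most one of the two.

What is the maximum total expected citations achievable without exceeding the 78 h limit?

Best packing: Raman mapping + patch-clamp session + XRD sweep + crystallography run + SAXS beamtime + HPLC run + confocal imaging — 77 h, 240 total.
Runner-up Raman mapping + patch-clamp session + XRD sweep + crystallography run + HPLC run + confocal imaging tops out at 236.

240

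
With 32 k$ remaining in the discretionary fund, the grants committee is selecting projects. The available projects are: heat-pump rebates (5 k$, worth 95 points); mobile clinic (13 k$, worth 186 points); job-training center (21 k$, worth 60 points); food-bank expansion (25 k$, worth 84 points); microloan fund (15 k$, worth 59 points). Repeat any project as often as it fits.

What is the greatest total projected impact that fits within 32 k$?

570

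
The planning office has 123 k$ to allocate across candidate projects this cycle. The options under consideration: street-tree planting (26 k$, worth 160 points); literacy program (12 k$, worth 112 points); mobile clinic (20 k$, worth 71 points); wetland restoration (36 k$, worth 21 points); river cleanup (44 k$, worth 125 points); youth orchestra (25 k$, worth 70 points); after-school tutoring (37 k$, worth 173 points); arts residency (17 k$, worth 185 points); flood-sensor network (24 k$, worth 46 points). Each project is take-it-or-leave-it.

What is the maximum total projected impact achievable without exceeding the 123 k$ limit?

701

Ranking by ratio (projected impact/k$): arts residency 10.88, literacy program 9.33, street-tree planting 6.15, after-school tutoring 4.68.
Street-tree planting + literacy program + mobile clinic + after-school tutoring + arts residency uses 112 of the 123 k$ and totals 701.
The closest alternative, street-tree planting + literacy program + youth orchestra + after-school tutoring + arts residency, reaches only 700.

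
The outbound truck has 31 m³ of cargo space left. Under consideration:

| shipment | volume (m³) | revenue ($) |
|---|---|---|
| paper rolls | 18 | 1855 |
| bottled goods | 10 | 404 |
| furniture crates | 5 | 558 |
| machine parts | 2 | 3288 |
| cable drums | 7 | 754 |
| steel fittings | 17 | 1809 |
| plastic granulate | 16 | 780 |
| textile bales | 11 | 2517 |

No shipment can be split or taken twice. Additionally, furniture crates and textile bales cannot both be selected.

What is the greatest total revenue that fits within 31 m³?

7660

Best packing: paper rolls + machine parts + textile bales — 31 m³, 7660 total.
Every other selection either busts 31 m³ or breaks a pairing rule or fails to beat 7660.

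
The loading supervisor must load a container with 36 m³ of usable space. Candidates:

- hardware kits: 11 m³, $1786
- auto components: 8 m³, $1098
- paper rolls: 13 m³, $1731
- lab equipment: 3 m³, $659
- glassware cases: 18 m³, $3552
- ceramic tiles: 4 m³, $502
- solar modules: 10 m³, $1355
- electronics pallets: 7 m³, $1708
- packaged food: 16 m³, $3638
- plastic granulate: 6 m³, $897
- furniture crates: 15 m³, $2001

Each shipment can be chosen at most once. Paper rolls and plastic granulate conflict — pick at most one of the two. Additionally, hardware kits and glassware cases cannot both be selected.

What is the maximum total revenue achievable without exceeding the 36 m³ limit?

Lab equipment + ceramic tiles + electronics pallets + packaged food + plastic granulate uses 36 of the 36 m³ and totals 7404.
That's the maximum — no feasible swap from here does better than 7404.

7404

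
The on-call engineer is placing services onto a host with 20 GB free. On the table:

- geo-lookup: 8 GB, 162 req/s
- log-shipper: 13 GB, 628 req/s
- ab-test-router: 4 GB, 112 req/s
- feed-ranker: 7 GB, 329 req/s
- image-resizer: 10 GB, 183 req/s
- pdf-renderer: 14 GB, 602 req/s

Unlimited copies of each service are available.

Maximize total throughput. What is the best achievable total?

957

The ratio ordering already packs tightly: log-shipper + feed-ranker, 20 GB, 957.
Every other selection either busts 20 GB or fails to beat 957.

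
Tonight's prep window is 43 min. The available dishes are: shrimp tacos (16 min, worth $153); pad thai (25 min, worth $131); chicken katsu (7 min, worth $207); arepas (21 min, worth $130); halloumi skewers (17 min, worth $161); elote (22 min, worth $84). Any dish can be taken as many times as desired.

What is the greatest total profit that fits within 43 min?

1242

Density check — chicken katsu 29.57, shrimp tacos 9.56, halloumi skewers 9.47, arepas 6.19 are the best per min.
Best packing: 6×chicken katsu — 42 min, 1242 total.
Nothing else within 43 min beats 1242.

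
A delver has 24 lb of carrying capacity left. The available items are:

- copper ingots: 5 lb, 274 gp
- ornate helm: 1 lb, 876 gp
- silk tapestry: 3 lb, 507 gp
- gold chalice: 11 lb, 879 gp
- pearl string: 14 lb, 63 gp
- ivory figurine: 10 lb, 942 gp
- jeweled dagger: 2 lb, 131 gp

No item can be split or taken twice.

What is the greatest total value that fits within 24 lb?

2828

Density check — ornate helm 876.00, silk tapestry 169.00, ivory figurine 94.20, gold chalice 79.91 are the best per lb.
Greedy by ratio would take copper ingots + ornate helm + silk tapestry + ivory figurine + jeweled dagger: 21 lb used, total 2730.
Replace copper ingots and silk tapestry with gold chalice: the trade gains 98 net, giving 2828 at 24 lb.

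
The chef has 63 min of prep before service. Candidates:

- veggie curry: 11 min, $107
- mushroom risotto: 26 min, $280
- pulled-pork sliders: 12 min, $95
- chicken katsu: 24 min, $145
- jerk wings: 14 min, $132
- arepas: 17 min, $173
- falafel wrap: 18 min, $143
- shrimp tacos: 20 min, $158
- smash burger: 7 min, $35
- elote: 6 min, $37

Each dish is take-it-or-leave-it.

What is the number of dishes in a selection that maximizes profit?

4

The maximum profit within 63 min is 622.
mushroom risotto + jerk wings + arepas + elote hits 622 at 63 min.
All optima have 4 dishes.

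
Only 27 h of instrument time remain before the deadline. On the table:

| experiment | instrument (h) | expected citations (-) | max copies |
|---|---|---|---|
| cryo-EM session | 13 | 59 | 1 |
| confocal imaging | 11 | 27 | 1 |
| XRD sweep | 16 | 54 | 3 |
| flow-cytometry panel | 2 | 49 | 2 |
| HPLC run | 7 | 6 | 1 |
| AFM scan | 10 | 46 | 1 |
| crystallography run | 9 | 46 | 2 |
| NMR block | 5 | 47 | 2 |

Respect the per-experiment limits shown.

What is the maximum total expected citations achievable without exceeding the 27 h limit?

251

By expected citations per h: flow-cytometry panel 24.50, NMR block 9.40, crystallography run 5.11, AFM scan 4.60 lead.
Taking the top-ratio experiments first gives 2×flow-cytometry panel + crystallography run + 2×NMR block for 238 (23 h).
Replace crystallography run with cryo-EM session: the trade gains 13 net, giving 251 at 27 h.
Nothing else within 27 h beats 251.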